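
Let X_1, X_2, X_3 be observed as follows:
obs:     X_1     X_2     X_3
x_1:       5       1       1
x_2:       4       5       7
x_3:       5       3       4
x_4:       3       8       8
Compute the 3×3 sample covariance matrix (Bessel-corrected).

Step 1 — column means:
  mean(X_1) = (5 + 4 + 5 + 3) / 4 = 17/4 = 4.25
  mean(X_2) = (1 + 5 + 3 + 8) / 4 = 17/4 = 4.25
  mean(X_3) = (1 + 7 + 4 + 8) / 4 = 20/4 = 5

Step 2 — sample covariance S[i,j] = (1/(n-1)) · Σ_k (x_{k,i} - mean_i) · (x_{k,j} - mean_j), with n-1 = 3.
  S[X_1,X_1] = ((0.75)·(0.75) + (-0.25)·(-0.25) + (0.75)·(0.75) + (-1.25)·(-1.25)) / 3 = 2.75/3 = 0.9167
  S[X_1,X_2] = ((0.75)·(-3.25) + (-0.25)·(0.75) + (0.75)·(-1.25) + (-1.25)·(3.75)) / 3 = -8.25/3 = -2.75
  S[X_1,X_3] = ((0.75)·(-4) + (-0.25)·(2) + (0.75)·(-1) + (-1.25)·(3)) / 3 = -8/3 = -2.6667
  S[X_2,X_2] = ((-3.25)·(-3.25) + (0.75)·(0.75) + (-1.25)·(-1.25) + (3.75)·(3.75)) / 3 = 26.75/3 = 8.9167
  S[X_2,X_3] = ((-3.25)·(-4) + (0.75)·(2) + (-1.25)·(-1) + (3.75)·(3)) / 3 = 27/3 = 9
  S[X_3,X_3] = ((-4)·(-4) + (2)·(2) + (-1)·(-1) + (3)·(3)) / 3 = 30/3 = 10

S is symmetric (S[j,i] = S[i,j]). Assembling:

S = [[0.9167, -2.75, -2.6667],
 [-2.75, 8.9167, 9],
 [-2.6667, 9, 10]]


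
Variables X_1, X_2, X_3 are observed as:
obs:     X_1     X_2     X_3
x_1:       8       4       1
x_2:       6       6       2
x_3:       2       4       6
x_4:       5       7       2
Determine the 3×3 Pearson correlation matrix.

Step 1 — column means:
  mean(X_1) = (8 + 6 + 2 + 5) / 4 = 21/4 = 5.25
  mean(X_2) = (4 + 6 + 4 + 7) / 4 = 21/4 = 5.25
  mean(X_3) = (1 + 2 + 6 + 2) / 4 = 11/4 = 2.75

Step 2 — sample variances and covariances s[i,j] = (1/(n-1)) · Σ_k (x_{k,i} - mean_i) · (x_{k,j} - mean_j), with n-1 = 3:
  s[X_1,X_1] = ((2.75)·(2.75) + (0.75)·(0.75) + (-3.25)·(-3.25) + (-0.25)·(-0.25)) / 3 = 18.75/3 = 6.25
  s[X_1,X_2] = ((2.75)·(-1.25) + (0.75)·(0.75) + (-3.25)·(-1.25) + (-0.25)·(1.75)) / 3 = 0.75/3 = 0.25
  s[X_1,X_3] = ((2.75)·(-1.75) + (0.75)·(-0.75) + (-3.25)·(3.25) + (-0.25)·(-0.75)) / 3 = -15.75/3 = -5.25
  s[X_2,X_2] = ((-1.25)·(-1.25) + (0.75)·(0.75) + (-1.25)·(-1.25) + (1.75)·(1.75)) / 3 = 6.75/3 = 2.25
  s[X_2,X_3] = ((-1.25)·(-1.75) + (0.75)·(-0.75) + (-1.25)·(3.25) + (1.75)·(-0.75)) / 3 = -3.75/3 = -1.25
  s[X_3,X_3] = ((-1.75)·(-1.75) + (-0.75)·(-0.75) + (3.25)·(3.25) + (-0.75)·(-0.75)) / 3 = 14.75/3 = 4.9167
  Sample standard deviations s_i = √(s[i,i]):
  s(X_1) = √(6.25) = 2.5
  s(X_2) = √(2.25) = 1.5
  s(X_3) = √(4.9167) = 2.2174

Step 3 — r_{ij} = s_{ij} / (s_i · s_j):
  r[X_1,X_1] = 1 (diagonal).
  r[X_1,X_2] = 0.25 / (2.5 · 1.5) = 0.25 / 3.75 = 0.0667
  r[X_1,X_3] = -5.25 / (2.5 · 2.2174) = -5.25 / 5.5434 = -0.9471
  r[X_2,X_2] = 1 (diagonal).
  r[X_2,X_3] = -1.25 / (1.5 · 2.2174) = -1.25 / 3.326 = -0.3758
  r[X_3,X_3] = 1 (diagonal).

R is symmetric with unit diagonal. Assembling:

R = [[1, 0.0667, -0.9471],
 [0.0667, 1, -0.3758],
 [-0.9471, -0.3758, 1]]


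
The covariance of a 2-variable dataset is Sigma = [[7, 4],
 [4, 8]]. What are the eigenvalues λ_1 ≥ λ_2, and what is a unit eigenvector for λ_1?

Step 1 — characteristic polynomial of 2×2 Sigma:
  det(Sigma - λI) = λ² - trace · λ + det = 0.
  trace = 7 + 8 = 15, det = 7·8 - (4)² = 40.
Step 2 — discriminant:
  Δ = trace² - 4·det = 225 - 160 = 65.
Step 3 — eigenvalues:
  λ = (trace ± √Δ)/2 = (15 ± 8.0623)/2,
  λ_1 = 11.5311,  λ_2 = 3.4689.

Step 4 — unit eigenvector for λ_1: solve (Sigma - λ_1 I)v = 0. First row:
  (7 - 11.5311)·v_x + (4)·v_y = 0, i.e. (-4.5311)·v_x + (4)·v_y = 0,
  so v ∝ (b, λ_1 - a) = (4, 4.5311) = u.
  ||u|| = √((4)² + (4.5311)²) = √(36.5311) ≈ 6.0441,
  v_1 = u/||u|| ≈ (0.6618, 0.7497) (||v_1|| = 1).

λ_1 = 11.5311,  λ_2 = 3.4689;  v_1 ≈ (0.6618, 0.7497)


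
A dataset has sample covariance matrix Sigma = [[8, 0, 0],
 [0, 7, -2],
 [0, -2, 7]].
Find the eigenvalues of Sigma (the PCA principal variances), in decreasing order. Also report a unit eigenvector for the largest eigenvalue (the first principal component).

Step 1 — characteristic polynomial p(λ) = det(λI - Sigma) = λ³ - tr·λ² + c_1·λ - det, where tr = trace, c_1 = sum of the principal 2×2 minors, det = det(Sigma):
  tr = 8 + 7 + 7 = 22,
  c_1 = (8·7 - (0)²) + (8·7 - (0)²) + (7·7 - (-2)²) = 56 + 56 + 45 = 157,
  det = 8·(7·7 - (-2)²) - (0)·((0)·7 - (-2)·(0)) + (0)·((0)·(-2) - 7·(0)) = 8·(45) - (0)·(0) + (0)·(0) = 360.
  So p(λ) = λ³ - 22λ² + 157λ - 360.
Step 2 — look for an integer root (rational root theorem: any rational root is an integer divisor of 360). Testing λ = 5:
  p(5) = 125 - 550 + 785 - 360 = 0  ✓
  Dividing out (λ - 5): p(λ) = (λ - 5)(λ² - 17λ + 72).
Step 3 — remaining eigenvalues from the quadratic λ² - 17λ + 72 = 0:
  Δ = 17² - 4·72 = 289 - 288 = 1,  λ = (17 ± √1)/2 = (17 ± 1)/2 = 9 or 8.
  Sorted: λ_1 = 9,  λ_2 = 8,  λ_3 = 5  (check: sum = 22 = tr ✓).

Step 4 — unit eigenvector for λ_1 = 9: v spans the null space of (Sigma - λ_1 I), whose rows are
  r_1 = (-1, 0, 0),  r_2 = (0, -2, -2),  r_3 = (0, -2, -2).
  v is orthogonal to every row, so take v ∝ r_1 × r_2 = ((0)·(-2) - (0)·(-2), (0)·(0) - (-1)·(-2), (-1)·(-2) - (0)·(0)) = (0, -2, 2).
  Rescale (divide by 2; multiply by -1 so the first nonzero entry is positive): u = (0, 1, -1).
  ||u|| = √((0)² + (1)² + (-1)²) = √(2) ≈ 1.4142,  v_1 = u/||u|| ≈ (0, 0.7071, -0.7071) (||v_1|| = 1).

λ_1 = 9,  λ_2 = 8,  λ_3 = 5;  v_1 ≈ (0, 0.7071, -0.7071)


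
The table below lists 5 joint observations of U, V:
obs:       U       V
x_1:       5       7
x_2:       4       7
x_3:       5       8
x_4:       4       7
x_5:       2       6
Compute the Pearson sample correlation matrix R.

Step 1 — column means:
  mean(U) = (5 + 4 + 5 + 4 + 2) / 5 = 20/5 = 4
  mean(V) = (7 + 7 + 8 + 7 + 6) / 5 = 35/5 = 7

Step 2 — sample variances and covariances s[i,j] = (1/(n-1)) · Σ_k (x_{k,i} - mean_i) · (x_{k,j} - mean_j), with n-1 = 4:
  s[U,U] = ((1)·(1) + (0)·(0) + (1)·(1) + (0)·(0) + (-2)·(-2)) / 4 = 6/4 = 1.5
  s[U,V] = ((1)·(0) + (0)·(0) + (1)·(1) + (0)·(0) + (-2)·(-1)) / 4 = 3/4 = 0.75
  s[V,V] = ((0)·(0) + (0)·(0) + (1)·(1) + (0)·(0) + (-1)·(-1)) / 4 = 2/4 = 0.5
  Sample standard deviations s_i = √(s[i,i]):
  s(U) = √(1.5) = 1.2247
  s(V) = √(0.5) = 0.7071

Step 3 — r_{ij} = s_{ij} / (s_i · s_j):
  r[U,U] = 1 (diagonal).
  r[U,V] = 0.75 / (1.2247 · 0.7071) = 0.75 / 0.866 = 0.866
  r[V,V] = 1 (diagonal).

R is symmetric with unit diagonal. Assembling:

R = [[1, 0.866],
 [0.866, 1]]


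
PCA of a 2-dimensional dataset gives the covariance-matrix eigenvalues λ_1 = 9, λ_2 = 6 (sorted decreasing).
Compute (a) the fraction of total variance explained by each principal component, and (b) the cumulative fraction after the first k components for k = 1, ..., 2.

Step 1 — total variance = trace(Sigma) = Σ λ_i = 9 + 6 = 15.

Step 2 — fraction explained by component i = λ_i / Σ λ:
  PC1: 9/15 = 0.6
  PC2: 6/15 = 0.4

Step 3 — cumulative fraction after k components = (λ_1 + ... + λ_k) / Σ λ:
  k = 1: 9/15 = 0.6
  k = 2: (9 + 6)/15 = 15/15 = 1

Summary (fraction, with percent):

explained: PC1 0.6 (60%), PC2 0.4 (40%);  cumulative: 0.6, 1


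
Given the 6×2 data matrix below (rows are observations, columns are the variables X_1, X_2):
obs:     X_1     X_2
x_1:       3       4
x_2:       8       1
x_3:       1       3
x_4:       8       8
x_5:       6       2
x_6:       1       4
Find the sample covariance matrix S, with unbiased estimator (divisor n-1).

Step 1 — column means:
  mean(X_1) = (3 + 8 + 1 + 8 + 6 + 1) / 6 = 27/6 = 4.5
  mean(X_2) = (4 + 1 + 3 + 8 + 2 + 4) / 6 = 22/6 = 3.6667

Step 2 — sample covariance S[i,j] = (1/(n-1)) · Σ_k (x_{k,i} - mean_i) · (x_{k,j} - mean_j), with n-1 = 5.
  S[X_1,X_1] = ((-1.5)·(-1.5) + (3.5)·(3.5) + (-3.5)·(-3.5) + (3.5)·(3.5) + (1.5)·(1.5) + (-3.5)·(-3.5)) / 5 = 53.5/5 = 10.7
  S[X_1,X_2] = ((-1.5)·(0.3333) + (3.5)·(-2.6667) + (-3.5)·(-0.6667) + (3.5)·(4.3333) + (1.5)·(-1.6667) + (-3.5)·(0.3333)) / 5 = 4/5 = 0.8
  S[X_2,X_2] = ((0.3333)·(0.3333) + (-2.6667)·(-2.6667) + (-0.6667)·(-0.6667) + (4.3333)·(4.3333) + (-1.6667)·(-1.6667) + (0.3333)·(0.3333)) / 5 = 29.3333/5 = 5.8667

S is symmetric (S[j,i] = S[i,j]). Assembling:

S = [[10.7, 0.8],
 [0.8, 5.8667]]


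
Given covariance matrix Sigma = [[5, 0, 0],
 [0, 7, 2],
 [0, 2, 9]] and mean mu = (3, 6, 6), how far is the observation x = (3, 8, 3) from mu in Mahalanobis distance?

Step 1 — centre the observation: (x - mu) = (0, 2, -3).

Step 2 — invert Sigma (cofactor / det for 3×3, or solve directly):
  Sigma^{-1} = [[0.2, 0, 0],
 [0, 0.1525, -0.0339],
 [0, -0.0339, 0.1186]].

Step 3 — form the quadratic (x - mu)^T · Sigma^{-1} · (x - mu):
  Sigma^{-1} · (x - mu) = (0, 0.4068, -0.4237).
  (x - mu)^T · [Sigma^{-1} · (x - mu)] = (0)·(0) + (2)·(0.4068) + (-3)·(-0.4237) = 2.0847.

Step 4 — take square root: d = √(2.0847) ≈ 1.4439.

d(x, mu) = √(2.0847) ≈ 1.4439


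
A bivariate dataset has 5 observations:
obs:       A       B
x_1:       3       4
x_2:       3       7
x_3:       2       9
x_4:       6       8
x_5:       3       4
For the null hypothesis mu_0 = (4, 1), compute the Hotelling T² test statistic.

Step 1 — sample mean vector:
  mean(A) = (3 + 3 + 2 + 6 + 3) / 5 = 17/5 = 3.4
  mean(B) = (4 + 7 + 9 + 8 + 4) / 5 = 32/5 = 6.4
  x̄ = (3.4, 6.4),  deviation x̄ - mu_0 = (3.4, 6.4) - (4, 1) = (-0.6, 5.4).

Step 2 — sample covariance matrix, S[i,j] = (1/(n-1)) · Σ_k (x_{k,i} - mean_i) · (x_{k,j} - mean_j), divisor n-1 = 4:
  S[A,A] = ((-0.4)·(-0.4) + (-0.4)·(-0.4) + (-1.4)·(-1.4) + (2.6)·(2.6) + (-0.4)·(-0.4)) / 4 = 9.2/4 = 2.3
  S[A,B] = ((-0.4)·(-2.4) + (-0.4)·(0.6) + (-1.4)·(2.6) + (2.6)·(1.6) + (-0.4)·(-2.4)) / 4 = 2.2/4 = 0.55
  S[B,B] = ((-2.4)·(-2.4) + (0.6)·(0.6) + (2.6)·(2.6) + (1.6)·(1.6) + (-2.4)·(-2.4)) / 4 = 21.2/4 = 5.3
  S = [[2.3, 0.55],
 [0.55, 5.3]].

Step 3 — invert S. det(S) = 2.3·5.3 - (0.55)² = 11.8875.
  S^{-1} = (1/det) · [[d, -b], [-b, a]] = [[0.4458, -0.0463],
 [-0.0463, 0.1935]].

Step 4 — quadratic form (x̄ - mu_0)^T · S^{-1} · (x̄ - mu_0):
  S^{-1} · (x̄ - mu_0) = (-0.5174, 1.0726),
  (x̄ - mu_0)^T · [...] = (-0.6)·(-0.5174) + (5.4)·(1.0726) = 6.1022.

Step 5 — scale by n: T² = 5 · 6.1022 = 30.511.

T² ≈ 30.511


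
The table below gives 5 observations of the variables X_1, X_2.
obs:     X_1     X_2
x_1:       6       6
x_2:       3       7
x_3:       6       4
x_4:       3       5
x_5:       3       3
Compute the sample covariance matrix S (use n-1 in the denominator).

Step 1 — column means:
  mean(X_1) = (6 + 3 + 6 + 3 + 3) / 5 = 21/5 = 4.2
  mean(X_2) = (6 + 7 + 4 + 5 + 3) / 5 = 25/5 = 5

Step 2 — sample covariance S[i,j] = (1/(n-1)) · Σ_k (x_{k,i} - mean_i) · (x_{k,j} - mean_j), with n-1 = 4.
  S[X_1,X_1] = ((1.8)·(1.8) + (-1.2)·(-1.2) + (1.8)·(1.8) + (-1.2)·(-1.2) + (-1.2)·(-1.2)) / 4 = 10.8/4 = 2.7
  S[X_1,X_2] = ((1.8)·(1) + (-1.2)·(2) + (1.8)·(-1) + (-1.2)·(0) + (-1.2)·(-2)) / 4 = 0/4 = 0
  S[X_2,X_2] = ((1)·(1) + (2)·(2) + (-1)·(-1) + (0)·(0) + (-2)·(-2)) / 4 = 10/4 = 2.5

S is symmetric (S[j,i] = S[i,j]). Assembling:

S = [[2.7, 0],
 [0, 2.5]]


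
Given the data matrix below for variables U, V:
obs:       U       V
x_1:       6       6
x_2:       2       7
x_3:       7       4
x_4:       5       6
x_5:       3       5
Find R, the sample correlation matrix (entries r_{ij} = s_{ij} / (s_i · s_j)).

Step 1 — column means:
  mean(U) = (6 + 2 + 7 + 5 + 3) / 5 = 23/5 = 4.6
  mean(V) = (6 + 7 + 4 + 6 + 5) / 5 = 28/5 = 5.6

Step 2 — sample variances and covariances s[i,j] = (1/(n-1)) · Σ_k (x_{k,i} - mean_i) · (x_{k,j} - mean_j), with n-1 = 4:
  s[U,U] = ((1.4)·(1.4) + (-2.6)·(-2.6) + (2.4)·(2.4) + (0.4)·(0.4) + (-1.6)·(-1.6)) / 4 = 17.2/4 = 4.3
  s[U,V] = ((1.4)·(0.4) + (-2.6)·(1.4) + (2.4)·(-1.6) + (0.4)·(0.4) + (-1.6)·(-0.6)) / 4 = -5.8/4 = -1.45
  s[V,V] = ((0.4)·(0.4) + (1.4)·(1.4) + (-1.6)·(-1.6) + (0.4)·(0.4) + (-0.6)·(-0.6)) / 4 = 5.2/4 = 1.3
  Sample standard deviations s_i = √(s[i,i]):
  s(U) = √(4.3) = 2.0736
  s(V) = √(1.3) = 1.1402

Step 3 — r_{ij} = s_{ij} / (s_i · s_j):
  r[U,U] = 1 (diagonal).
  r[U,V] = -1.45 / (2.0736 · 1.1402) = -1.45 / 2.3643 = -0.6133
  r[V,V] = 1 (diagonal).

R is symmetric with unit diagonal. Assembling:

R = [[1, -0.6133],
 [-0.6133, 1]]


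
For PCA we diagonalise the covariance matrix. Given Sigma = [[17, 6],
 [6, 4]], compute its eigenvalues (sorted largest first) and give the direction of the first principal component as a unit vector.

Step 1 — characteristic polynomial of 2×2 Sigma:
  det(Sigma - λI) = λ² - trace · λ + det = 0.
  trace = 17 + 4 = 21, det = 17·4 - (6)² = 32.
Step 2 — discriminant:
  Δ = trace² - 4·det = 441 - 128 = 313.
Step 3 — eigenvalues:
  λ = (trace ± √Δ)/2 = (21 ± 17.6918)/2,
  λ_1 = 19.3459,  λ_2 = 1.6541.

Step 4 — unit eigenvector for λ_1: solve (Sigma - λ_1 I)v = 0. First row:
  (17 - 19.3459)·v_x + (6)·v_y = 0, i.e. (-2.3459)·v_x + (6)·v_y = 0,
  so v ∝ (b, λ_1 - a) = (6, 2.3459) = u.
  ||u|| = √((6)² + (2.3459)²) = √(41.5033) ≈ 6.4423,
  v_1 = u/||u|| ≈ (0.9313, 0.3641) (||v_1|| = 1).

λ_1 = 19.3459,  λ_2 = 1.6541;  v_1 ≈ (0.9313, 0.3641)


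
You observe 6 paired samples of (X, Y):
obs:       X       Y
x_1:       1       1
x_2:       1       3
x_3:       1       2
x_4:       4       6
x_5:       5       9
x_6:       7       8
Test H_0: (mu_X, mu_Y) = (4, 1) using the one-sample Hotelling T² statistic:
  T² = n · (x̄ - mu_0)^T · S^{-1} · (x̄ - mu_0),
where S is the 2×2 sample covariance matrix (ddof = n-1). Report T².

Step 1 — sample mean vector:
  mean(X) = (1 + 1 + 1 + 4 + 5 + 7) / 6 = 19/6 = 3.1667
  mean(Y) = (1 + 3 + 2 + 6 + 9 + 8) / 6 = 29/6 = 4.8333
  x̄ = (3.1667, 4.8333),  deviation x̄ - mu_0 = (3.1667, 4.8333) - (4, 1) = (-0.8333, 3.8333).

Step 2 — sample covariance matrix, S[i,j] = (1/(n-1)) · Σ_k (x_{k,i} - mean_i) · (x_{k,j} - mean_j), divisor n-1 = 5:
  S[X,X] = ((-2.1667)·(-2.1667) + (-2.1667)·(-2.1667) + (-2.1667)·(-2.1667) + (0.8333)·(0.8333) + (1.8333)·(1.8333) + (3.8333)·(3.8333)) / 5 = 32.8333/5 = 6.5667
  S[X,Y] = ((-2.1667)·(-3.8333) + (-2.1667)·(-1.8333) + (-2.1667)·(-2.8333) + (0.8333)·(1.1667) + (1.8333)·(4.1667) + (3.8333)·(3.1667)) / 5 = 39.1667/5 = 7.8333
  S[Y,Y] = ((-3.8333)·(-3.8333) + (-1.8333)·(-1.8333) + (-2.8333)·(-2.8333) + (1.1667)·(1.1667) + (4.1667)·(4.1667) + (3.1667)·(3.1667)) / 5 = 54.8333/5 = 10.9667
  S = [[6.5667, 7.8333],
 [7.8333, 10.9667]].

Step 3 — invert S. det(S) = 6.5667·10.9667 - (7.8333)² = 10.6533.
  S^{-1} = (1/det) · [[d, -b], [-b, a]] = [[1.0294, -0.7353],
 [-0.7353, 0.6164]].

Step 4 — quadratic form (x̄ - mu_0)^T · S^{-1} · (x̄ - mu_0):
  S^{-1} · (x̄ - mu_0) = (-3.6765, 2.9756),
  (x̄ - mu_0)^T · [...] = (-0.8333)·(-3.6765) + (3.8333)·(2.9756) = 14.4702.

Step 5 — scale by n: T² = 6 · 14.4702 = 86.821.

T² ≈ 86.821


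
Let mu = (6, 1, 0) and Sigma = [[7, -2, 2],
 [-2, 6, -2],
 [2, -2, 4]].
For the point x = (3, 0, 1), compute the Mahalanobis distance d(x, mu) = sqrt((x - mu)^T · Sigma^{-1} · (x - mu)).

Step 1 — centre the observation: (x - mu) = (-3, -1, 1).

Step 2 — invert Sigma (cofactor / det for 3×3, or solve directly):
  Sigma^{-1} = [[0.1724, 0.0345, -0.069],
 [0.0345, 0.2069, 0.0862],
 [-0.069, 0.0862, 0.3276]].

Step 3 — form the quadratic (x - mu)^T · Sigma^{-1} · (x - mu):
  Sigma^{-1} · (x - mu) = (-0.6207, -0.2241, 0.4483).
  (x - mu)^T · [Sigma^{-1} · (x - mu)] = (-3)·(-0.6207) + (-1)·(-0.2241) + (1)·(0.4483) = 2.5345.

Step 4 — take square root: d = √(2.5345) ≈ 1.592.

d(x, mu) = √(2.5345) ≈ 1.592


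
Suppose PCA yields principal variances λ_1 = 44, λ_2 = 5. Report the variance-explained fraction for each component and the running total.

Step 1 — total variance = trace(Sigma) = Σ λ_i = 44 + 5 = 49.

Step 2 — fraction explained by component i = λ_i / Σ λ:
  PC1: 44/49 = 0.898
  PC2: 5/49 = 0.102

Step 3 — cumulative fraction after k components = (λ_1 + ... + λ_k) / Σ λ:
  k = 1: 44/49 = 0.898
  k = 2: (44 + 5)/49 = 49/49 = 1

Summary (fraction, with percent):

explained: PC1 0.898 (89.8%), PC2 0.102 (10.2%);  cumulative: 0.898, 1


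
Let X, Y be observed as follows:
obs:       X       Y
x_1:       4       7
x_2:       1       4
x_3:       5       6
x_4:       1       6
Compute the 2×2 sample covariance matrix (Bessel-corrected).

Step 1 — column means:
  mean(X) = (4 + 1 + 5 + 1) / 4 = 11/4 = 2.75
  mean(Y) = (7 + 4 + 6 + 6) / 4 = 23/4 = 5.75

Step 2 — sample covariance S[i,j] = (1/(n-1)) · Σ_k (x_{k,i} - mean_i) · (x_{k,j} - mean_j), with n-1 = 3.
  S[X,X] = ((1.25)·(1.25) + (-1.75)·(-1.75) + (2.25)·(2.25) + (-1.75)·(-1.75)) / 3 = 12.75/3 = 4.25
  S[X,Y] = ((1.25)·(1.25) + (-1.75)·(-1.75) + (2.25)·(0.25) + (-1.75)·(0.25)) / 3 = 4.75/3 = 1.5833
  S[Y,Y] = ((1.25)·(1.25) + (-1.75)·(-1.75) + (0.25)·(0.25) + (0.25)·(0.25)) / 3 = 4.75/3 = 1.5833

S is symmetric (S[j,i] = S[i,j]). Assembling:

S = [[4.25, 1.5833],
 [1.5833, 1.5833]]


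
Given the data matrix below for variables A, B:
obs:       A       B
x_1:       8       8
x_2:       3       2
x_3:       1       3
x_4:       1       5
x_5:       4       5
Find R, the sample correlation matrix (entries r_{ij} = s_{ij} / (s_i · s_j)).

Step 1 — column means:
  mean(A) = (8 + 3 + 1 + 1 + 4) / 5 = 17/5 = 3.4
  mean(B) = (8 + 2 + 3 + 5 + 5) / 5 = 23/5 = 4.6

Step 2 — sample variances and covariances s[i,j] = (1/(n-1)) · Σ_k (x_{k,i} - mean_i) · (x_{k,j} - mean_j), with n-1 = 4:
  s[A,A] = ((4.6)·(4.6) + (-0.4)·(-0.4) + (-2.4)·(-2.4) + (-2.4)·(-2.4) + (0.6)·(0.6)) / 4 = 33.2/4 = 8.3
  s[A,B] = ((4.6)·(3.4) + (-0.4)·(-2.6) + (-2.4)·(-1.6) + (-2.4)·(0.4) + (0.6)·(0.4)) / 4 = 19.8/4 = 4.95
  s[B,B] = ((3.4)·(3.4) + (-2.6)·(-2.6) + (-1.6)·(-1.6) + (0.4)·(0.4) + (0.4)·(0.4)) / 4 = 21.2/4 = 5.3
  Sample standard deviations s_i = √(s[i,i]):
  s(A) = √(8.3) = 2.881
  s(B) = √(5.3) = 2.3022

Step 3 — r_{ij} = s_{ij} / (s_i · s_j):
  r[A,A] = 1 (diagonal).
  r[A,B] = 4.95 / (2.881 · 2.3022) = 4.95 / 6.6325 = 0.7463
  r[B,B] = 1 (diagonal).

R is symmetric with unit diagonal. Assembling:

R = [[1, 0.7463],
 [0.7463, 1]]


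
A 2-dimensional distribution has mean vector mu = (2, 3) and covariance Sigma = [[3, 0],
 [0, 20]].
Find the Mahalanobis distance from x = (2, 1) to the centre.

Step 1 — centre the observation: (x - mu) = (0, -2).

Step 2 — invert Sigma. det(Sigma) = 3·20 - (0)² = 60.
  Sigma^{-1} = (1/det) · [[d, -b], [-b, a]] = [[0.3333, 0],
 [0, 0.05]].

Step 3 — form the quadratic (x - mu)^T · Sigma^{-1} · (x - mu):
  Sigma^{-1} · (x - mu) = (0, -0.1).
  (x - mu)^T · [Sigma^{-1} · (x - mu)] = (0)·(0) + (-2)·(-0.1) = 0.2.

Step 4 — take square root: d = √(0.2) ≈ 0.4472.

d(x, mu) = √(0.2) ≈ 0.4472


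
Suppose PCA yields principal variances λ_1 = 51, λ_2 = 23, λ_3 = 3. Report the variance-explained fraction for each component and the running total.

Step 1 — total variance = trace(Sigma) = Σ λ_i = 51 + 23 + 3 = 77.

Step 2 — fraction explained by component i = λ_i / Σ λ:
  PC1: 51/77 = 0.6623
  PC2: 23/77 = 0.2987
  PC3: 3/77 = 0.039

Step 3 — cumulative fraction after k components = (λ_1 + ... + λ_k) / Σ λ:
  k = 1: 51/77 = 0.6623
  k = 2: (51 + 23)/77 = 74/77 = 0.961
  k = 3: (51 + 23 + 3)/77 = 77/77 = 1

Summary (fraction, with percent):

explained: PC1 0.6623 (66.23%), PC2 0.2987 (29.87%), PC3 0.039 (3.9%);  cumulative: 0.6623, 0.961, 1


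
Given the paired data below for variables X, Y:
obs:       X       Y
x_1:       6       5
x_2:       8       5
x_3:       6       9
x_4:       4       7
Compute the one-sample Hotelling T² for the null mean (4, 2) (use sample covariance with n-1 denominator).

Step 1 — sample mean vector:
  mean(X) = (6 + 8 + 6 + 4) / 4 = 24/4 = 6
  mean(Y) = (5 + 5 + 9 + 7) / 4 = 26/4 = 6.5
  x̄ = (6, 6.5),  deviation x̄ - mu_0 = (6, 6.5) - (4, 2) = (2, 4.5).

Step 2 — sample covariance matrix, S[i,j] = (1/(n-1)) · Σ_k (x_{k,i} - mean_i) · (x_{k,j} - mean_j), divisor n-1 = 3:
  S[X,X] = ((0)·(0) + (2)·(2) + (0)·(0) + (-2)·(-2)) / 3 = 8/3 = 2.6667
  S[X,Y] = ((0)·(-1.5) + (2)·(-1.5) + (0)·(2.5) + (-2)·(0.5)) / 3 = -4/3 = -1.3333
  S[Y,Y] = ((-1.5)·(-1.5) + (-1.5)·(-1.5) + (2.5)·(2.5) + (0.5)·(0.5)) / 3 = 11/3 = 3.6667
  S = [[2.6667, -1.3333],
 [-1.3333, 3.6667]].

Step 3 — invert S. det(S) = 2.6667·3.6667 - (-1.3333)² = 8.
  S^{-1} = (1/det) · [[d, -b], [-b, a]] = [[0.4583, 0.1667],
 [0.1667, 0.3333]].

Step 4 — quadratic form (x̄ - mu_0)^T · S^{-1} · (x̄ - mu_0):
  S^{-1} · (x̄ - mu_0) = (1.6667, 1.8333),
  (x̄ - mu_0)^T · [...] = (2)·(1.6667) + (4.5)·(1.8333) = 11.5833.

Step 5 — scale by n: T² = 4 · 11.5833 = 46.3333.

T² ≈ 46.3333


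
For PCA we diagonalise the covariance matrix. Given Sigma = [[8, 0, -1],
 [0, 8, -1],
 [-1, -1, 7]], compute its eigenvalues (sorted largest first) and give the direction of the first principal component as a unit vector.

Step 1 — characteristic polynomial p(λ) = det(λI - Sigma) = λ³ - tr·λ² + c_1·λ - det, where tr = trace, c_1 = sum of the principal 2×2 minors, det = det(Sigma):
  tr = 8 + 8 + 7 = 23,
  c_1 = (8·8 - (0)²) + (8·7 - (-1)²) + (8·7 - (-1)²) = 64 + 55 + 55 = 174,
  det = 8·(8·7 - (-1)²) - (0)·((0)·7 - (-1)·(-1)) + (-1)·((0)·(-1) - 8·(-1)) = 8·(55) - (0)·(-1) + (-1)·(8) = 432.
  So p(λ) = λ³ - 23λ² + 174λ - 432.
Step 2 — look for an integer root (rational root theorem: any rational root is an integer divisor of 432). Testing λ = 6:
  p(6) = 216 - 828 + 1044 - 432 = 0  ✓
  Dividing out (λ - 6): p(λ) = (λ - 6)(λ² - 17λ + 72).
Step 3 — remaining eigenvalues from the quadratic λ² - 17λ + 72 = 0:
  Δ = 17² - 4·72 = 289 - 288 = 1,  λ = (17 ± √1)/2 = (17 ± 1)/2 = 9 or 8.
  Sorted: λ_1 = 9,  λ_2 = 8,  λ_3 = 6  (check: sum = 23 = tr ✓).

Step 4 — unit eigenvector for λ_1 = 9: v spans the null space of (Sigma - λ_1 I), whose rows are
  r_1 = (-1, 0, -1),  r_2 = (0, -1, -1),  r_3 = (-1, -1, -2).
  v is orthogonal to every row, so take v ∝ r_1 × r_2 = ((0)·(-1) - (-1)·(-1), (-1)·(0) - (-1)·(-1), (-1)·(-1) - (0)·(0)) = (-1, -1, 1).
  Rescale (multiply by -1 so the first nonzero entry is positive): u = (1, 1, -1).
  ||u|| = √((1)² + (1)² + (-1)²) = √(3) ≈ 1.7321,  v_1 = u/||u|| ≈ (0.5774, 0.5774, -0.5774) (||v_1|| = 1).

λ_1 = 9,  λ_2 = 8,  λ_3 = 6;  v_1 ≈ (0.5774, 0.5774, -0.5774)


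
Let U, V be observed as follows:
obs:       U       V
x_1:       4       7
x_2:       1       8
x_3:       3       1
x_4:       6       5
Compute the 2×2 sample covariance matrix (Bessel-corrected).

Step 1 — column means:
  mean(U) = (4 + 1 + 3 + 6) / 4 = 14/4 = 3.5
  mean(V) = (7 + 8 + 1 + 5) / 4 = 21/4 = 5.25

Step 2 — sample covariance S[i,j] = (1/(n-1)) · Σ_k (x_{k,i} - mean_i) · (x_{k,j} - mean_j), with n-1 = 3.
  S[U,U] = ((0.5)·(0.5) + (-2.5)·(-2.5) + (-0.5)·(-0.5) + (2.5)·(2.5)) / 3 = 13/3 = 4.3333
  S[U,V] = ((0.5)·(1.75) + (-2.5)·(2.75) + (-0.5)·(-4.25) + (2.5)·(-0.25)) / 3 = -4.5/3 = -1.5
  S[V,V] = ((1.75)·(1.75) + (2.75)·(2.75) + (-4.25)·(-4.25) + (-0.25)·(-0.25)) / 3 = 28.75/3 = 9.5833

S is symmetric (S[j,i] = S[i,j]). Assembling:

S = [[4.3333, -1.5],
 [-1.5, 9.5833]]


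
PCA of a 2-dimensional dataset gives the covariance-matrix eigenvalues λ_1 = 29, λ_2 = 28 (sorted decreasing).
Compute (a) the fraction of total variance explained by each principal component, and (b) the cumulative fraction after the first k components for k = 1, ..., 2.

Step 1 — total variance = trace(Sigma) = Σ λ_i = 29 + 28 = 57.

Step 2 — fraction explained by component i = λ_i / Σ λ:
  PC1: 29/57 = 0.5088
  PC2: 28/57 = 0.4912

Step 3 — cumulative fraction after k components = (λ_1 + ... + λ_k) / Σ λ:
  k = 1: 29/57 = 0.5088
  k = 2: (29 + 28)/57 = 57/57 = 1

Summary (fraction, with percent):

explained: PC1 0.5088 (50.88%), PC2 0.4912 (49.12%);  cumulative: 0.5088, 1


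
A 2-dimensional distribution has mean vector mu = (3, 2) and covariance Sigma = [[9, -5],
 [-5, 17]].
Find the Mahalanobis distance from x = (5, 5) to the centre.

Step 1 — centre the observation: (x - mu) = (2, 3).

Step 2 — invert Sigma. det(Sigma) = 9·17 - (-5)² = 128.
  Sigma^{-1} = (1/det) · [[d, -b], [-b, a]] = [[0.1328, 0.0391],
 [0.0391, 0.0703]].

Step 3 — form the quadratic (x - mu)^T · Sigma^{-1} · (x - mu):
  Sigma^{-1} · (x - mu) = (0.3828, 0.2891).
  (x - mu)^T · [Sigma^{-1} · (x - mu)] = (2)·(0.3828) + (3)·(0.2891) = 1.6328.

Step 4 — take square root: d = √(1.6328) ≈ 1.2778.

d(x, mu) = √(1.6328) ≈ 1.2778


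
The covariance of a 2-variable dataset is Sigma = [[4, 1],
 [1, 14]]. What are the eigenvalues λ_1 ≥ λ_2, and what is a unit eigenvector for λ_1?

Step 1 — characteristic polynomial of 2×2 Sigma:
  det(Sigma - λI) = λ² - trace · λ + det = 0.
  trace = 4 + 14 = 18, det = 4·14 - (1)² = 55.
Step 2 — discriminant:
  Δ = trace² - 4·det = 324 - 220 = 104.
Step 3 — eigenvalues:
  λ = (trace ± √Δ)/2 = (18 ± 10.198)/2,
  λ_1 = 14.099,  λ_2 = 3.901.

Step 4 — unit eigenvector for λ_1: solve (Sigma - λ_1 I)v = 0. First row:
  (4 - 14.099)·v_x + (1)·v_y = 0, i.e. (-10.099)·v_x + (1)·v_y = 0,
  so v ∝ (b, λ_1 - a) = (1, 10.099) = u.
  ||u|| = √((1)² + (10.099)²) = √(102.9902) ≈ 10.1484,
  v_1 = u/||u|| ≈ (0.0985, 0.9951) (||v_1|| = 1).

λ_1 = 14.099,  λ_2 = 3.901;  v_1 ≈ (0.0985, 0.9951)


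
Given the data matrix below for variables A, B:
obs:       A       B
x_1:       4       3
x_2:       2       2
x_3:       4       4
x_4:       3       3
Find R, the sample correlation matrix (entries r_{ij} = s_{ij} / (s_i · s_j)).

Step 1 — column means:
  mean(A) = (4 + 2 + 4 + 3) / 4 = 13/4 = 3.25
  mean(B) = (3 + 2 + 4 + 3) / 4 = 12/4 = 3

Step 2 — sample variances and covariances s[i,j] = (1/(n-1)) · Σ_k (x_{k,i} - mean_i) · (x_{k,j} - mean_j), with n-1 = 3:
  s[A,A] = ((0.75)·(0.75) + (-1.25)·(-1.25) + (0.75)·(0.75) + (-0.25)·(-0.25)) / 3 = 2.75/3 = 0.9167
  s[A,B] = ((0.75)·(0) + (-1.25)·(-1) + (0.75)·(1) + (-0.25)·(0)) / 3 = 2/3 = 0.6667
  s[B,B] = ((0)·(0) + (-1)·(-1) + (1)·(1) + (0)·(0)) / 3 = 2/3 = 0.6667
  Sample standard deviations s_i = √(s[i,i]):
  s(A) = √(0.9167) = 0.9574
  s(B) = √(0.6667) = 0.8165

Step 3 — r_{ij} = s_{ij} / (s_i · s_j):
  r[A,A] = 1 (diagonal).
  r[A,B] = 0.6667 / (0.9574 · 0.8165) = 0.6667 / 0.7817 = 0.8528
  r[B,B] = 1 (diagonal).

R is symmetric with unit diagonal. Assembling:

R = [[1, 0.8528],
 [0.8528, 1]]


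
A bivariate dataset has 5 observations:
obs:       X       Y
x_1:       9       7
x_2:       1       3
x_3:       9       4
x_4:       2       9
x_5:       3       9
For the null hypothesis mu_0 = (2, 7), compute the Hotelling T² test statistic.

Step 1 — sample mean vector:
  mean(X) = (9 + 1 + 9 + 2 + 3) / 5 = 24/5 = 4.8
  mean(Y) = (7 + 3 + 4 + 9 + 9) / 5 = 32/5 = 6.4
  x̄ = (4.8, 6.4),  deviation x̄ - mu_0 = (4.8, 6.4) - (2, 7) = (2.8, -0.6).

Step 2 — sample covariance matrix, S[i,j] = (1/(n-1)) · Σ_k (x_{k,i} - mean_i) · (x_{k,j} - mean_j), divisor n-1 = 4:
  S[X,X] = ((4.2)·(4.2) + (-3.8)·(-3.8) + (4.2)·(4.2) + (-2.8)·(-2.8) + (-1.8)·(-1.8)) / 4 = 60.8/4 = 15.2
  S[X,Y] = ((4.2)·(0.6) + (-3.8)·(-3.4) + (4.2)·(-2.4) + (-2.8)·(2.6) + (-1.8)·(2.6)) / 4 = -6.6/4 = -1.65
  S[Y,Y] = ((0.6)·(0.6) + (-3.4)·(-3.4) + (-2.4)·(-2.4) + (2.6)·(2.6) + (2.6)·(2.6)) / 4 = 31.2/4 = 7.8
  S = [[15.2, -1.65],
 [-1.65, 7.8]].

Step 3 — invert S. det(S) = 15.2·7.8 - (-1.65)² = 115.8375.
  S^{-1} = (1/det) · [[d, -b], [-b, a]] = [[0.0673, 0.0142],
 [0.0142, 0.1312]].

Step 4 — quadratic form (x̄ - mu_0)^T · S^{-1} · (x̄ - mu_0):
  S^{-1} · (x̄ - mu_0) = (0.18, -0.0388),
  (x̄ - mu_0)^T · [...] = (2.8)·(0.18) + (-0.6)·(-0.0388) = 0.5273.

Step 5 — scale by n: T² = 5 · 0.5273 = 2.6365.

T² ≈ 2.6365


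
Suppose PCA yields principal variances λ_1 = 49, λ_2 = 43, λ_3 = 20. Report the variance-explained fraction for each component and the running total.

Step 1 — total variance = trace(Sigma) = Σ λ_i = 49 + 43 + 20 = 112.

Step 2 — fraction explained by component i = λ_i / Σ λ:
  PC1: 49/112 = 0.4375
  PC2: 43/112 = 0.3839
  PC3: 20/112 = 0.1786

Step 3 — cumulative fraction after k components = (λ_1 + ... + λ_k) / Σ λ:
  k = 1: 49/112 = 0.4375
  k = 2: (49 + 43)/112 = 92/112 = 0.8214
  k = 3: (49 + 43 + 20)/112 = 112/112 = 1

Summary (fraction, with percent):

explained: PC1 0.4375 (43.75%), PC2 0.3839 (38.39%), PC3 0.1786 (17.86%);  cumulative: 0.4375, 0.8214, 1


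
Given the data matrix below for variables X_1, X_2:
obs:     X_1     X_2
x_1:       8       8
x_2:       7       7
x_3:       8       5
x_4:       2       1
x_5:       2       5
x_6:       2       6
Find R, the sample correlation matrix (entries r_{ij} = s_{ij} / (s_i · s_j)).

Step 1 — column means:
  mean(X_1) = (8 + 7 + 8 + 2 + 2 + 2) / 6 = 29/6 = 4.8333
  mean(X_2) = (8 + 7 + 5 + 1 + 5 + 6) / 6 = 32/6 = 5.3333

Step 2 — sample variances and covariances s[i,j] = (1/(n-1)) · Σ_k (x_{k,i} - mean_i) · (x_{k,j} - mean_j), with n-1 = 5:
  s[X_1,X_1] = ((3.1667)·(3.1667) + (2.1667)·(2.1667) + (3.1667)·(3.1667) + (-2.8333)·(-2.8333) + (-2.8333)·(-2.8333) + (-2.8333)·(-2.8333)) / 5 = 48.8333/5 = 9.7667
  s[X_1,X_2] = ((3.1667)·(2.6667) + (2.1667)·(1.6667) + (3.1667)·(-0.3333) + (-2.8333)·(-4.3333) + (-2.8333)·(-0.3333) + (-2.8333)·(0.6667)) / 5 = 22.3333/5 = 4.4667
  s[X_2,X_2] = ((2.6667)·(2.6667) + (1.6667)·(1.6667) + (-0.3333)·(-0.3333) + (-4.3333)·(-4.3333) + (-0.3333)·(-0.3333) + (0.6667)·(0.6667)) / 5 = 29.3333/5 = 5.8667
  Sample standard deviations s_i = √(s[i,i]):
  s(X_1) = √(9.7667) = 3.1252
  s(X_2) = √(5.8667) = 2.4221

Step 3 — r_{ij} = s_{ij} / (s_i · s_j):
  r[X_1,X_1] = 1 (diagonal).
  r[X_1,X_2] = 4.4667 / (3.1252 · 2.4221) = 4.4667 / 7.5695 = 0.5901
  r[X_2,X_2] = 1 (diagonal).

R is symmetric with unit diagonal. Assembling:

R = [[1, 0.5901],
 [0.5901, 1]]


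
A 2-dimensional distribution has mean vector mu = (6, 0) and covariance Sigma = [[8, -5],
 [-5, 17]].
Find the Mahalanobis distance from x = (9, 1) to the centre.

Step 1 — centre the observation: (x - mu) = (3, 1).

Step 2 — invert Sigma. det(Sigma) = 8·17 - (-5)² = 111.
  Sigma^{-1} = (1/det) · [[d, -b], [-b, a]] = [[0.1532, 0.045],
 [0.045, 0.0721]].

Step 3 — form the quadratic (x - mu)^T · Sigma^{-1} · (x - mu):
  Sigma^{-1} · (x - mu) = (0.5045, 0.2072).
  (x - mu)^T · [Sigma^{-1} · (x - mu)] = (3)·(0.5045) + (1)·(0.2072) = 1.7207.

Step 4 — take square root: d = √(1.7207) ≈ 1.3118.

d(x, mu) = √(1.7207) ≈ 1.3118


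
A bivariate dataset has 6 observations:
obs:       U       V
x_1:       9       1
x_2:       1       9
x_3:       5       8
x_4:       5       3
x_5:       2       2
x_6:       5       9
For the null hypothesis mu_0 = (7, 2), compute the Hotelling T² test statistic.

Step 1 — sample mean vector:
  mean(U) = (9 + 1 + 5 + 5 + 2 + 5) / 6 = 27/6 = 4.5
  mean(V) = (1 + 9 + 8 + 3 + 2 + 9) / 6 = 32/6 = 5.3333
  x̄ = (4.5, 5.3333),  deviation x̄ - mu_0 = (4.5, 5.3333) - (7, 2) = (-2.5, 3.3333).

Step 2 — sample covariance matrix, S[i,j] = (1/(n-1)) · Σ_k (x_{k,i} - mean_i) · (x_{k,j} - mean_j), divisor n-1 = 5:
  S[U,U] = ((4.5)·(4.5) + (-3.5)·(-3.5) + (0.5)·(0.5) + (0.5)·(0.5) + (-2.5)·(-2.5) + (0.5)·(0.5)) / 5 = 39.5/5 = 7.9
  S[U,V] = ((4.5)·(-4.3333) + (-3.5)·(3.6667) + (0.5)·(2.6667) + (0.5)·(-2.3333) + (-2.5)·(-3.3333) + (0.5)·(3.6667)) / 5 = -22/5 = -4.4
  S[V,V] = ((-4.3333)·(-4.3333) + (3.6667)·(3.6667) + (2.6667)·(2.6667) + (-2.3333)·(-2.3333) + (-3.3333)·(-3.3333) + (3.6667)·(3.6667)) / 5 = 69.3333/5 = 13.8667
  S = [[7.9, -4.4],
 [-4.4, 13.8667]].

Step 3 — invert S. det(S) = 7.9·13.8667 - (-4.4)² = 90.1867.
  S^{-1} = (1/det) · [[d, -b], [-b, a]] = [[0.1538, 0.0488],
 [0.0488, 0.0876]].

Step 4 — quadratic form (x̄ - mu_0)^T · S^{-1} · (x̄ - mu_0):
  S^{-1} · (x̄ - mu_0) = (-0.2218, 0.17),
  (x̄ - mu_0)^T · [...] = (-2.5)·(-0.2218) + (3.3333)·(0.17) = 1.1211.

Step 5 — scale by n: T² = 6 · 1.1211 = 6.7268.

T² ≈ 6.7268


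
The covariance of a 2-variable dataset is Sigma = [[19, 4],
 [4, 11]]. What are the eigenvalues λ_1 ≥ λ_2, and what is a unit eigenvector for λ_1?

Step 1 — characteristic polynomial of 2×2 Sigma:
  det(Sigma - λI) = λ² - trace · λ + det = 0.
  trace = 19 + 11 = 30, det = 19·11 - (4)² = 193.
Step 2 — discriminant:
  Δ = trace² - 4·det = 900 - 772 = 128.
Step 3 — eigenvalues:
  λ = (trace ± √Δ)/2 = (30 ± 11.3137)/2,
  λ_1 = 20.6569,  λ_2 = 9.3431.

Step 4 — unit eigenvector for λ_1: solve (Sigma - λ_1 I)v = 0. First row:
  (19 - 20.6569)·v_x + (4)·v_y = 0, i.e. (-1.6569)·v_x + (4)·v_y = 0,
  so v ∝ (b, λ_1 - a) = (4, 1.6569) = u.
  ||u|| = √((4)² + (1.6569)²) = √(18.7452) ≈ 4.3296,
  v_1 = u/||u|| ≈ (0.9239, 0.3827) (||v_1|| = 1).

λ_1 = 20.6569,  λ_2 = 9.3431;  v_1 ≈ (0.9239, 0.3827)


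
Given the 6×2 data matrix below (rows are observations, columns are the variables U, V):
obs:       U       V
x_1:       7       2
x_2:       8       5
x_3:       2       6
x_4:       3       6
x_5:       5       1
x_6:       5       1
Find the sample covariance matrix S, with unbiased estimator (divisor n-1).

Step 1 — column means:
  mean(U) = (7 + 8 + 2 + 3 + 5 + 5) / 6 = 30/6 = 5
  mean(V) = (2 + 5 + 6 + 6 + 1 + 1) / 6 = 21/6 = 3.5

Step 2 — sample covariance S[i,j] = (1/(n-1)) · Σ_k (x_{k,i} - mean_i) · (x_{k,j} - mean_j), with n-1 = 5.
  S[U,U] = ((2)·(2) + (3)·(3) + (-3)·(-3) + (-2)·(-2) + (0)·(0) + (0)·(0)) / 5 = 26/5 = 5.2
  S[U,V] = ((2)·(-1.5) + (3)·(1.5) + (-3)·(2.5) + (-2)·(2.5) + (0)·(-2.5) + (0)·(-2.5)) / 5 = -11/5 = -2.2
  S[V,V] = ((-1.5)·(-1.5) + (1.5)·(1.5) + (2.5)·(2.5) + (2.5)·(2.5) + (-2.5)·(-2.5) + (-2.5)·(-2.5)) / 5 = 29.5/5 = 5.9

S is symmetric (S[j,i] = S[i,j]). Assembling:

S = [[5.2, -2.2],
 [-2.2, 5.9]]


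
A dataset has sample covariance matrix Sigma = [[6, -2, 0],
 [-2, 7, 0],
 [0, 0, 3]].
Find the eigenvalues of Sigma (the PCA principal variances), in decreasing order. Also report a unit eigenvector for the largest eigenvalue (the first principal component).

Step 1 — characteristic polynomial p(λ) = det(λI - Sigma) = λ³ - tr·λ² + c_1·λ - det, where tr = trace, c_1 = sum of the principal 2×2 minors, det = det(Sigma):
  tr = 6 + 7 + 3 = 16,
  c_1 = (6·7 - (-2)²) + (6·3 - (0)²) + (7·3 - (0)²) = 38 + 18 + 21 = 77,
  det = 6·(7·3 - (0)²) - (-2)·((-2)·3 - (0)·(0)) + (0)·((-2)·(0) - 7·(0)) = 6·(21) - (-2)·(-6) + (0)·(0) = 114.
  So p(λ) = λ³ - 16λ² + 77λ - 114.
Step 2 — look for an integer root (rational root theorem: any rational root is an integer divisor of 114). Testing λ = 3:
  p(3) = 27 - 144 + 231 - 114 = 0  ✓
  Dividing out (λ - 3): p(λ) = (λ - 3)(λ² - 13λ + 38).
Step 3 — remaining eigenvalues from the quadratic λ² - 13λ + 38 = 0:
  Δ = 13² - 4·38 = 169 - 152 = 17,  λ = (13 ± √17)/2 = (13 ± 4.1231)/2 ≈ 8.5616 or 4.4384.
  Sorted: λ_1 = 8.5616,  λ_2 = 4.4384,  λ_3 = 3  (check: sum = 16 = tr ✓).

Step 4 — unit eigenvector for λ_1 ≈ 8.5616: v spans the null space of (Sigma - λ_1 I), whose rows are
  r_1 = (-2.5616, -2, 0),  r_2 = (-2, -1.5616, 0),  r_3 = (0, 0, -5.5616).
  v is orthogonal to every row, so take v ∝ r_1 × r_3 = ((-2)·(-5.5616) - (0)·(0), (0)·(0) - (-2.5616)·(-5.5616), (-2.5616)·(0) - (-2)·(0)) ≈ (11.1231, -14.2462, 0).
  Let u = (11.1231, -14.2462, 0).
  ||u|| = √((11.1231)² + (-14.2462)² + (0)²) = √(326.678) ≈ 18.0742,  v_1 = u/||u|| ≈ (0.6154, -0.7882, 0) (||v_1|| = 1).

λ_1 = 8.5616,  λ_2 = 4.4384,  λ_3 = 3;  v_1 ≈ (0.6154, -0.7882, 0)


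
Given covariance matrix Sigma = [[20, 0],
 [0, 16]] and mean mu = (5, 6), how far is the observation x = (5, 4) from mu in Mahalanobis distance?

Step 1 — centre the observation: (x - mu) = (0, -2).

Step 2 — invert Sigma. det(Sigma) = 20·16 - (0)² = 320.
  Sigma^{-1} = (1/det) · [[d, -b], [-b, a]] = [[0.05, 0],
 [0, 0.0625]].

Step 3 — form the quadratic (x - mu)^T · Sigma^{-1} · (x - mu):
  Sigma^{-1} · (x - mu) = (0, -0.125).
  (x - mu)^T · [Sigma^{-1} · (x - mu)] = (0)·(0) + (-2)·(-0.125) = 0.25.

Step 4 — take square root: d = √(0.25) ≈ 0.5.

d(x, mu) = √(0.25) ≈ 0.5


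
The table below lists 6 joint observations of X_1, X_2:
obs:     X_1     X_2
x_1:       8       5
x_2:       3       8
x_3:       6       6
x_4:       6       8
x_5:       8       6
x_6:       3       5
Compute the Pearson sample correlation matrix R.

Step 1 — column means:
  mean(X_1) = (8 + 3 + 6 + 6 + 8 + 3) / 6 = 34/6 = 5.6667
  mean(X_2) = (5 + 8 + 6 + 8 + 6 + 5) / 6 = 38/6 = 6.3333

Step 2 — sample variances and covariances s[i,j] = (1/(n-1)) · Σ_k (x_{k,i} - mean_i) · (x_{k,j} - mean_j), with n-1 = 5:
  s[X_1,X_1] = ((2.3333)·(2.3333) + (-2.6667)·(-2.6667) + (0.3333)·(0.3333) + (0.3333)·(0.3333) + (2.3333)·(2.3333) + (-2.6667)·(-2.6667)) / 5 = 25.3333/5 = 5.0667
  s[X_1,X_2] = ((2.3333)·(-1.3333) + (-2.6667)·(1.6667) + (0.3333)·(-0.3333) + (0.3333)·(1.6667) + (2.3333)·(-0.3333) + (-2.6667)·(-1.3333)) / 5 = -4.3333/5 = -0.8667
  s[X_2,X_2] = ((-1.3333)·(-1.3333) + (1.6667)·(1.6667) + (-0.3333)·(-0.3333) + (1.6667)·(1.6667) + (-0.3333)·(-0.3333) + (-1.3333)·(-1.3333)) / 5 = 9.3333/5 = 1.8667
  Sample standard deviations s_i = √(s[i,i]):
  s(X_1) = √(5.0667) = 2.2509
  s(X_2) = √(1.8667) = 1.3663

Step 3 — r_{ij} = s_{ij} / (s_i · s_j):
  r[X_1,X_1] = 1 (diagonal).
  r[X_1,X_2] = -0.8667 / (2.2509 · 1.3663) = -0.8667 / 3.0754 = -0.2818
  r[X_2,X_2] = 1 (diagonal).

R is symmetric with unit diagonal. Assembling:

R = [[1, -0.2818],
 [-0.2818, 1]]


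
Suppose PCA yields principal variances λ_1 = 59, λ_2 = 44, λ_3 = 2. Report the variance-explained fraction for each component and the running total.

Step 1 — total variance = trace(Sigma) = Σ λ_i = 59 + 44 + 2 = 105.

Step 2 — fraction explained by component i = λ_i / Σ λ:
  PC1: 59/105 = 0.5619
  PC2: 44/105 = 0.419
  PC3: 2/105 = 0.019

Step 3 — cumulative fraction after k components = (λ_1 + ... + λ_k) / Σ λ:
  k = 1: 59/105 = 0.5619
  k = 2: (59 + 44)/105 = 103/105 = 0.981
  k = 3: (59 + 44 + 2)/105 = 105/105 = 1

Summary (fraction, with percent):

explained: PC1 0.5619 (56.19%), PC2 0.419 (41.9%), PC3 0.019 (1.9%);  cumulative: 0.5619, 0.981, 1


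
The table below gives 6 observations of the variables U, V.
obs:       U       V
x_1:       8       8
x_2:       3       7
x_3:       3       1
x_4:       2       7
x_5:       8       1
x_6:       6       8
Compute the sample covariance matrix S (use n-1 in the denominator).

Step 1 — column means:
  mean(U) = (8 + 3 + 3 + 2 + 8 + 6) / 6 = 30/6 = 5
  mean(V) = (8 + 7 + 1 + 7 + 1 + 8) / 6 = 32/6 = 5.3333

Step 2 — sample covariance S[i,j] = (1/(n-1)) · Σ_k (x_{k,i} - mean_i) · (x_{k,j} - mean_j), with n-1 = 5.
  S[U,U] = ((3)·(3) + (-2)·(-2) + (-2)·(-2) + (-3)·(-3) + (3)·(3) + (1)·(1)) / 5 = 36/5 = 7.2
  S[U,V] = ((3)·(2.6667) + (-2)·(1.6667) + (-2)·(-4.3333) + (-3)·(1.6667) + (3)·(-4.3333) + (1)·(2.6667)) / 5 = -2/5 = -0.4
  S[V,V] = ((2.6667)·(2.6667) + (1.6667)·(1.6667) + (-4.3333)·(-4.3333) + (1.6667)·(1.6667) + (-4.3333)·(-4.3333) + (2.6667)·(2.6667)) / 5 = 57.3333/5 = 11.4667

S is symmetric (S[j,i] = S[i,j]). Assembling:

S = [[7.2, -0.4],
 [-0.4, 11.4667]]


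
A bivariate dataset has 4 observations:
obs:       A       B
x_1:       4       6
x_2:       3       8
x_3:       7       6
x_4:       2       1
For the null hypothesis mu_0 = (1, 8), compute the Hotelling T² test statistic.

Step 1 — sample mean vector:
  mean(A) = (4 + 3 + 7 + 2) / 4 = 16/4 = 4
  mean(B) = (6 + 8 + 6 + 1) / 4 = 21/4 = 5.25
  x̄ = (4, 5.25),  deviation x̄ - mu_0 = (4, 5.25) - (1, 8) = (3, -2.75).

Step 2 — sample covariance matrix, S[i,j] = (1/(n-1)) · Σ_k (x_{k,i} - mean_i) · (x_{k,j} - mean_j), divisor n-1 = 3:
  S[A,A] = ((0)·(0) + (-1)·(-1) + (3)·(3) + (-2)·(-2)) / 3 = 14/3 = 4.6667
  S[A,B] = ((0)·(0.75) + (-1)·(2.75) + (3)·(0.75) + (-2)·(-4.25)) / 3 = 8/3 = 2.6667
  S[B,B] = ((0.75)·(0.75) + (2.75)·(2.75) + (0.75)·(0.75) + (-4.25)·(-4.25)) / 3 = 26.75/3 = 8.9167
  S = [[4.6667, 2.6667],
 [2.6667, 8.9167]].

Step 3 — invert S. det(S) = 4.6667·8.9167 - (2.6667)² = 34.5.
  S^{-1} = (1/det) · [[d, -b], [-b, a]] = [[0.2585, -0.0773],
 [-0.0773, 0.1353]].

Step 4 — quadratic form (x̄ - mu_0)^T · S^{-1} · (x̄ - mu_0):
  S^{-1} · (x̄ - mu_0) = (0.9879, -0.6039),
  (x̄ - mu_0)^T · [...] = (3)·(0.9879) + (-2.75)·(-0.6039) = 4.6244.

Step 5 — scale by n: T² = 4 · 4.6244 = 18.4976.

T² ≈ 18.4976
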